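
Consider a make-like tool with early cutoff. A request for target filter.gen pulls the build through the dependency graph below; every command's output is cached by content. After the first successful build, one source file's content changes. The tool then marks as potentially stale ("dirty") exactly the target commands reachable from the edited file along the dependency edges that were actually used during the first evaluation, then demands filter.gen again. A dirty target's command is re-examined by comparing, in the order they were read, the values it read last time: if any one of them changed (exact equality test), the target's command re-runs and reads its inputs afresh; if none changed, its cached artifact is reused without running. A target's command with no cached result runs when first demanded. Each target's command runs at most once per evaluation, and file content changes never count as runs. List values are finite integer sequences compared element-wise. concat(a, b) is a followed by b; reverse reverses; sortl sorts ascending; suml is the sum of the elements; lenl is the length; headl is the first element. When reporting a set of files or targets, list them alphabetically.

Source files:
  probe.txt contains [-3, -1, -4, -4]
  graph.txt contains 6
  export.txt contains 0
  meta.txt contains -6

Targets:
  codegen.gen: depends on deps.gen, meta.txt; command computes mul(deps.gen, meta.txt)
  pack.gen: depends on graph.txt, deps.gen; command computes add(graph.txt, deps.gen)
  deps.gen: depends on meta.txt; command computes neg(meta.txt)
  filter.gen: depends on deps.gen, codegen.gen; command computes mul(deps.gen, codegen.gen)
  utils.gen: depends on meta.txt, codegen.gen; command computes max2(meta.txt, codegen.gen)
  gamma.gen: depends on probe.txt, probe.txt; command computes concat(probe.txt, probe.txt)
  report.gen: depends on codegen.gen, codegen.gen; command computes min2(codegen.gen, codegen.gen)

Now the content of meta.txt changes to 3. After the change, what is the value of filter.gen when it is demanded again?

First demand of the output computes:
  deps.gen = neg(-6) = 6
  codegen.gen = mul(6, -6) = -36
  filter.gen = mul(6, -36) = -216

After the edit, cleaning proceeds:
  deps.gen: a read changed (meta.txt -6->3) — executes, giving -3.
  codegen.gen: a read changed (deps.gen 6->-3; meta.txt -6->3) — executes, giving -9.
  filter.gen: a read changed (deps.gen 6->-3; codegen.gen -36->-9) — executes, giving 27.

Demanding filter.gen again yields 27.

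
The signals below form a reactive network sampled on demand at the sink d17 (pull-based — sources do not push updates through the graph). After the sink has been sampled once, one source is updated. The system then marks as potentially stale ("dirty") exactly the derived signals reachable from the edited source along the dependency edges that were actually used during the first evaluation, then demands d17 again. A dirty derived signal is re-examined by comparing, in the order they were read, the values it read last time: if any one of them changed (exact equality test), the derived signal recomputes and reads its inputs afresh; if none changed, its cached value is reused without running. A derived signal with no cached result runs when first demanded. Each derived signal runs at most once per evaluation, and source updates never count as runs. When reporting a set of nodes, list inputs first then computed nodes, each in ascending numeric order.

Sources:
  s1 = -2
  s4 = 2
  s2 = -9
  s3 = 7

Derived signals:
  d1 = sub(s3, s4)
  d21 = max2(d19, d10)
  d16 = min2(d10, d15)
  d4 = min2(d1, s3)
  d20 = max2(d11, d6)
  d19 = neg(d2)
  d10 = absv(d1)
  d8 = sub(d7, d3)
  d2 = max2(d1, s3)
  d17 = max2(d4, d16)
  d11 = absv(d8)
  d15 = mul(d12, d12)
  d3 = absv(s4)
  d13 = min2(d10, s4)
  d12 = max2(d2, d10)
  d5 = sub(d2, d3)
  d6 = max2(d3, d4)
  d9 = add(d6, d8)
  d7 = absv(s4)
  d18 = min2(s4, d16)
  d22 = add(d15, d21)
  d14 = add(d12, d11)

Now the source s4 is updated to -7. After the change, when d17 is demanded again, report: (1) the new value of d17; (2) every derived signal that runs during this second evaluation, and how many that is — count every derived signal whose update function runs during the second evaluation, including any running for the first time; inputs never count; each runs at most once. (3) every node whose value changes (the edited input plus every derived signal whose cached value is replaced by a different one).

d17 now evaluates to 14.
Run set: d1, d2, d4, d10, d12, d15, d16, d17 (8 run).
Changed values: s4, d1, d2, d4, d10, d12, d15, d16, d17.

Initial pass — values computed on the first demand:
  d1 = sub(7, 2) = 5
  d2 = max2(5, 7) = 7
  d4 = min2(5, 7) = 5
  d10 = absv(5) = 5
  d12 = max2(7, 5) = 7
  d15 = mul(7, 7) = 49
  d16 = min2(5, 49) = 5
  d17 = max2(5, 5) = 5

Second demand — change propagation:
  d1: re-runs because s4 2->-7; new result 14.
  d2: re-runs because d1 5->14; new result 14.
  d4: re-runs because d1 5->14; new result 7.
  d10: re-runs because d1 5->14; new result 14.
  d12: re-runs because d2 7->14; d10 5->14; new result 14.
  d15: re-runs because d12 7->14; d12 7->14; new result 196.
  d16: re-runs because d10 5->14; d15 49->196; new result 14.
  d17: re-runs because d4 5->7; d16 5->14; new result 14.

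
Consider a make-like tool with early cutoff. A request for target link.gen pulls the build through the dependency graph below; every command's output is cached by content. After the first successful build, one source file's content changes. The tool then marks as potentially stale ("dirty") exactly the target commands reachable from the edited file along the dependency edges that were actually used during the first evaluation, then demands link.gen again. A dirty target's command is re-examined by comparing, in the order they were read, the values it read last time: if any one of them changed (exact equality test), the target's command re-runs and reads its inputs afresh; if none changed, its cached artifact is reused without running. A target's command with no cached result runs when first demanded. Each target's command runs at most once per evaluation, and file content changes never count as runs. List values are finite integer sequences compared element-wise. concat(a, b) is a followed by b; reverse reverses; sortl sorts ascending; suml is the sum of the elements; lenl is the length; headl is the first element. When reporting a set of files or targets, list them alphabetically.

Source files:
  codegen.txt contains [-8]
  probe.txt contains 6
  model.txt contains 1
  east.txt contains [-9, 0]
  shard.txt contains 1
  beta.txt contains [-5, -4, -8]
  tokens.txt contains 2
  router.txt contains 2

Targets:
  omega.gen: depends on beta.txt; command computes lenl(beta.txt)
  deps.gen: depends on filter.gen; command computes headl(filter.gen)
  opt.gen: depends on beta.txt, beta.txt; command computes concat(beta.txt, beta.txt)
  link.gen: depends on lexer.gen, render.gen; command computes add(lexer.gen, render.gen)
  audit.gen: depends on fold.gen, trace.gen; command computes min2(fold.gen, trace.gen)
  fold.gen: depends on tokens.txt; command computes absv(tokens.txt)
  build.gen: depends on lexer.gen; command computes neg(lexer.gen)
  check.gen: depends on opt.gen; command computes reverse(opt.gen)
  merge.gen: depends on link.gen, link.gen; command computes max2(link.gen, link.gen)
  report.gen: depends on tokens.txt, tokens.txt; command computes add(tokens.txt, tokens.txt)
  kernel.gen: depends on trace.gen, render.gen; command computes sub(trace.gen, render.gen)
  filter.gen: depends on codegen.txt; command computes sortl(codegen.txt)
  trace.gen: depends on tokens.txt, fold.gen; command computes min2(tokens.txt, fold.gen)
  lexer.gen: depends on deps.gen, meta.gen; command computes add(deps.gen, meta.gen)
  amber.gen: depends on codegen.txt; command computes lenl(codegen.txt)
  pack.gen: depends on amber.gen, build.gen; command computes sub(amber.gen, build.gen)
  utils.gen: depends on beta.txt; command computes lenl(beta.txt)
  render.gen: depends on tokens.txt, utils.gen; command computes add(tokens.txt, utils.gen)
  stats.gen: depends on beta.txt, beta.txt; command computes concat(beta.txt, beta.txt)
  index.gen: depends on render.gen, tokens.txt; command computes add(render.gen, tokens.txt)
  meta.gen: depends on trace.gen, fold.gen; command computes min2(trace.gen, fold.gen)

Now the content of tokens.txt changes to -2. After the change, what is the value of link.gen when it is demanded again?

First demand of the output computes:
  filter.gen = sortl([-8]) = [-8]
  deps.gen = headl([-8]) = -8
  fold.gen = absv(2) = 2
  trace.gen = min2(2, 2) = 2
  meta.gen = min2(2, 2) = 2
  lexer.gen = add(-8, 2) = -6
  utils.gen = lenl([-5, -4, -8]) = 3
  render.gen = add(2, 3) = 5
  link.gen = add(-6, 5) = -1

After the edit, cleaning proceeds:
  fold.gen: a read changed (tokens.txt 2->-2) — executes, giving 2 — identical to its old value.
  render.gen: a read changed (tokens.txt 2->-2) — executes, giving 1.
  trace.gen: a read changed (tokens.txt 2->-2) — executes, giving -2.
  meta.gen: a read changed (trace.gen 2->-2) — executes, giving -2.
  lexer.gen: a read changed (meta.gen 2->-2) — executes, giving -10.
  link.gen: a read changed (lexer.gen -6->-10; render.gen 5->1) — executes, giving -9.

Demanding link.gen again yields -9.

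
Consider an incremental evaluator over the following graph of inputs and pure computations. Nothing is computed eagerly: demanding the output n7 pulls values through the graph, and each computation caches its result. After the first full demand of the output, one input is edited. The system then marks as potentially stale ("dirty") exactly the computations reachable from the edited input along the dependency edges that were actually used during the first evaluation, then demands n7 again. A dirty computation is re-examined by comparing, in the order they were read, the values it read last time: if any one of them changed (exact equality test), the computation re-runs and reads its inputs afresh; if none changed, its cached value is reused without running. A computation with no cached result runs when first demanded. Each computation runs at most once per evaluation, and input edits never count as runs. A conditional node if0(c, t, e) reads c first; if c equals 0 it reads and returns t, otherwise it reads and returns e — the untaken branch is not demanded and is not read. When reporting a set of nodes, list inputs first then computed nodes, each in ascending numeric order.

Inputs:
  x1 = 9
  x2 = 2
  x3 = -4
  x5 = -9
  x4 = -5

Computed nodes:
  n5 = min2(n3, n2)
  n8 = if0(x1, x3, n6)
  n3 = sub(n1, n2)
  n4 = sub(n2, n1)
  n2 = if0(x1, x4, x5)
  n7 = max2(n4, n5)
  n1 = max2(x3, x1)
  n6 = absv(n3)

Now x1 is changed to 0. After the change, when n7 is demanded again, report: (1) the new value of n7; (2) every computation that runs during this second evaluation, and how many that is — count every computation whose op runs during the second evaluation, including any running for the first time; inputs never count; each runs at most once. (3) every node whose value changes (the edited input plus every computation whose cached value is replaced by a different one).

n7 now evaluates to -5.
Run set: n1, n2, n3, n4, n5, n7 (6 run).
Changed values: x1, n1, n2, n3, n4, n5, n7.

Initial pass — values computed on the first demand:
  n1 = max2(-4, 9) = 9
  n2 = if0(x1=9 -> else branch x5) = -9
  n3 = sub(9, -9) = 18
  n4 = sub(-9, 9) = -18
  n5 = min2(18, -9) = -9
  n7 = max2(-18, -9) = -9

Second demand — change propagation:
  n1: re-runs because x1 9->0; new result 0.
  n2: re-runs because x1 9->0; new result -5.
  n3: re-runs because n1 9->0; n2 -9->-5; new result 5.
  n4: re-runs because n2 -9->-5; n1 9->0; new result -5.
  n5: re-runs because n3 18->5; n2 -9->-5; new result -5.
  n7: re-runs because n4 -18->-5; n5 -9->-5; new result -5.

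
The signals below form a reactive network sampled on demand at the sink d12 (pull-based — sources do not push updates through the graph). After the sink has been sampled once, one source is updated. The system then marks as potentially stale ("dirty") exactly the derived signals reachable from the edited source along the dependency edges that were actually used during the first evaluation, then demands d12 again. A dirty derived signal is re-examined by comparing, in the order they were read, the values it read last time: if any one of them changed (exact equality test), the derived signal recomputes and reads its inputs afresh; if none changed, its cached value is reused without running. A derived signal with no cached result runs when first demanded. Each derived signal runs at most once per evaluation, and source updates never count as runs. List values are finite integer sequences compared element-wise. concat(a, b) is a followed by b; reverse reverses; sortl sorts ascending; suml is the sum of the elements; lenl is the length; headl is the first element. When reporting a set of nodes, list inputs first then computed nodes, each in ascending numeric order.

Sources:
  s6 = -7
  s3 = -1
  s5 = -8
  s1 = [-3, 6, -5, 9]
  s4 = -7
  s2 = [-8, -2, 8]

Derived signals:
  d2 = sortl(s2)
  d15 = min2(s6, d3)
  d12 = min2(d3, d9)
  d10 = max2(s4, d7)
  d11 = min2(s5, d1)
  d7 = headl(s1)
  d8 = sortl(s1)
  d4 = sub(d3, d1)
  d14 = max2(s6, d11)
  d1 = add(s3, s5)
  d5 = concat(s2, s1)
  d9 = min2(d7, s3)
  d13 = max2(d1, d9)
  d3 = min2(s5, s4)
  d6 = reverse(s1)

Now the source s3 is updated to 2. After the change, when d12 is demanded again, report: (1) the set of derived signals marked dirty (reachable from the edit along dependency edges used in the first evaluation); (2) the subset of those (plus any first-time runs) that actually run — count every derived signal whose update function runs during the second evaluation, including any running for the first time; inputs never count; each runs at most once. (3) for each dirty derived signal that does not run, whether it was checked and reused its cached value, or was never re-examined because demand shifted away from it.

Dirty set: d9, d12.
Run set: d9 (1 run).
Re-examined without running (cache reused): d12.
The important point: d9 recomputes to an identical value, and the output ends up unchanged.

Initial pass — values computed on the first demand:
  d3 = min2(-8, -7) = -8
  d7 = headl([-3, 6, -5, 9]) = -3
  d9 = min2(-3, -1) = -3
  d12 = min2(-8, -3) = -8

Second demand — change propagation:
  d9: re-runs because s3 -1->2; new result -3 (unchanged).
  d12: re-examined; everything it read last time is the same (d3 unchanged, d9 unchanged) — cache -8 kept, no run.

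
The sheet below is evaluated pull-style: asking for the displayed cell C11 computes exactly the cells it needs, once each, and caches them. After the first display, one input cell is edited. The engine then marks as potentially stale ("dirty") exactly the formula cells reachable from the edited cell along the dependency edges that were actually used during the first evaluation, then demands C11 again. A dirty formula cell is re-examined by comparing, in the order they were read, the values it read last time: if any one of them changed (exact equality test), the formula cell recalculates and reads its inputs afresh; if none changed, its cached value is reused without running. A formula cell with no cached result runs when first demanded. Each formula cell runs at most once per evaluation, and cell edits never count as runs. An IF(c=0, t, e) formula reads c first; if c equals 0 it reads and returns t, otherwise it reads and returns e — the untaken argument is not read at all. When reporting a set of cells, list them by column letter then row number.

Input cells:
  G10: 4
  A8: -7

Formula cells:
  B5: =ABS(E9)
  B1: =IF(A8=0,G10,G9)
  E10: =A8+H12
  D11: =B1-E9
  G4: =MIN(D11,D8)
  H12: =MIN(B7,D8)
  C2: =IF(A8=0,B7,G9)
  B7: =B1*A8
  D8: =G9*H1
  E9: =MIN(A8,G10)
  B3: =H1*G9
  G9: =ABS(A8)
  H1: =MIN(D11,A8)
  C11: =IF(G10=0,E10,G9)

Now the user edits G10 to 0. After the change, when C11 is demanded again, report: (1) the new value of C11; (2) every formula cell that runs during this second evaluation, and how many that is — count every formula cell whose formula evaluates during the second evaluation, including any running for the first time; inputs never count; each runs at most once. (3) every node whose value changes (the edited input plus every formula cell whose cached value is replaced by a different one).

Demanding C11 again yields -56.
9 formula cells run: B1, B7, C11, D8, D11, E9, E10, H1, H12.
The nodes whose values change: C11, G10.
Note the branch switch — B1, B7, D8, D11, E9, E10, H1, H12 had no cache and run now for the first time.

First demand of the output computes:
  G9 = ABS(-7) = 7
  C11 = IF(G10=0: G10=4 -> else branch G9) = 7

After the edit, cleaning proceeds:
  B1: had never run; runs now, result 7.
  B7: had never run; runs now, result -49.
  E9: had never run; runs now, result -7.
  D11: had never run; runs now, result 14.
  H1: had never run; runs now, result -7.
  D8: had never run; runs now, result -49.
  H12: had never run; runs now, result -49.
  E10: had never run; runs now, result -56.
  C11: a read changed (G10 4->0) — executes, giving -56.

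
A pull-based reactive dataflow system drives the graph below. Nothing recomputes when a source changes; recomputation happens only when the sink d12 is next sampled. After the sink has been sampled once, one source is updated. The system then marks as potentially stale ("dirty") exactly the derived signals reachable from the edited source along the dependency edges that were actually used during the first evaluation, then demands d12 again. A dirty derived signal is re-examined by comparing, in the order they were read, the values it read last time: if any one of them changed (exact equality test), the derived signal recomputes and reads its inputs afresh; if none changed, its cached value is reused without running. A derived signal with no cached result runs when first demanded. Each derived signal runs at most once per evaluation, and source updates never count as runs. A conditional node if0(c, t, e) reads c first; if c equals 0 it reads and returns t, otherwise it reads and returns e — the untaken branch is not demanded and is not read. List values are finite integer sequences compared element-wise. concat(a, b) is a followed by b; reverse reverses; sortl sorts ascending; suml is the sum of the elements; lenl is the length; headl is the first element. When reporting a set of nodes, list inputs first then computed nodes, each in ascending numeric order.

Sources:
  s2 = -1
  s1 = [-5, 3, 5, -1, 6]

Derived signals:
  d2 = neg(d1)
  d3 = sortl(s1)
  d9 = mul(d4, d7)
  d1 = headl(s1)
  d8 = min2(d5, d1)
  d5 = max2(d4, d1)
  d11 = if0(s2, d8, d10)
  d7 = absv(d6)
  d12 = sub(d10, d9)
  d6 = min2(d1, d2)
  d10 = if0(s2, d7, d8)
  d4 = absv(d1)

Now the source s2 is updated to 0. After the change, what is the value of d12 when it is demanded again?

New value of d12: -20.

First evaluation (everything demanded from the output):
  d1 = headl([-5, 3, 5, -1, 6]) = -5
  d2 = neg(-5) = 5
  d4 = absv(-5) = 5
  d5 = max2(5, -5) = 5
  d6 = min2(-5, 5) = -5
  d7 = absv(-5) = 5
  d8 = min2(5, -5) = -5
  d9 = mul(5, 5) = 25
  d10 = if0(s2=-1 -> else branch d8) = -5
  d12 = sub(-5, 25) = -30

Propagation after the edit:
  d10: runs — s2 -1->0; result 5.
  d12: runs — d10 -5->5; result -20.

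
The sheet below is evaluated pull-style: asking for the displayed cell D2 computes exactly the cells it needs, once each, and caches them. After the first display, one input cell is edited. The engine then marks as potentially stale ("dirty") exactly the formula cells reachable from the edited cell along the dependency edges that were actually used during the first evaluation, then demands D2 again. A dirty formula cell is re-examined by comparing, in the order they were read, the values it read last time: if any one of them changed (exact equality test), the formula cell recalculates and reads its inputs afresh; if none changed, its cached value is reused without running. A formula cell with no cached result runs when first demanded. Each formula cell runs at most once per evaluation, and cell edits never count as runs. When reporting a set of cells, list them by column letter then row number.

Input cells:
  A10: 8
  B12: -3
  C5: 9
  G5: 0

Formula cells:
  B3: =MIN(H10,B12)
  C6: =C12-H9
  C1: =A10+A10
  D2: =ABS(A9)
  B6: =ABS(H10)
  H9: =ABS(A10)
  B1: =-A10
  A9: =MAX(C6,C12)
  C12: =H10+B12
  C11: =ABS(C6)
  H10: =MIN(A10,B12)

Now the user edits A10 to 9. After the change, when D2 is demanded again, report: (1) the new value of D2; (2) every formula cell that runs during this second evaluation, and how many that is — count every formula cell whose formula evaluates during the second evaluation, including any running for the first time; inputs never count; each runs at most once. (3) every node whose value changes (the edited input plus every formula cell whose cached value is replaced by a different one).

Demanding D2 again yields 6.
4 formula cells run: A9, C6, H9, H10.
The nodes whose values change: A10, C6, H9.
Note where the cutoff bites: C12 is checked, finds nothing changed, and keeps its cache.

First demand of the output computes:
  H9 = ABS(8) = 8
  H10 = MIN(8, -3) = -3
  C12 = -3 + -3 = -6
  C6 = -6 - 8 = -14
  A9 = MAX(-14, -6) = -6
  D2 = ABS(-6) = 6

After the edit, cleaning proceeds:
  H9: a read changed (A10 8->9) — executes, giving 9.
  H10: a read changed (A10 8->9) — executes, giving -3 — identical to its old value.
  C12: dirty, but its reads are unchanged (H10 unchanged, B12 unchanged); cached -6 stands.
  C6: a read changed (H9 8->9) — executes, giving -15.
  A9: a read changed (C6 -14->-15) — executes, giving -6 — identical to its old value.
  D2: dirty, but its reads are unchanged (A9 unchanged); cached 6 stands.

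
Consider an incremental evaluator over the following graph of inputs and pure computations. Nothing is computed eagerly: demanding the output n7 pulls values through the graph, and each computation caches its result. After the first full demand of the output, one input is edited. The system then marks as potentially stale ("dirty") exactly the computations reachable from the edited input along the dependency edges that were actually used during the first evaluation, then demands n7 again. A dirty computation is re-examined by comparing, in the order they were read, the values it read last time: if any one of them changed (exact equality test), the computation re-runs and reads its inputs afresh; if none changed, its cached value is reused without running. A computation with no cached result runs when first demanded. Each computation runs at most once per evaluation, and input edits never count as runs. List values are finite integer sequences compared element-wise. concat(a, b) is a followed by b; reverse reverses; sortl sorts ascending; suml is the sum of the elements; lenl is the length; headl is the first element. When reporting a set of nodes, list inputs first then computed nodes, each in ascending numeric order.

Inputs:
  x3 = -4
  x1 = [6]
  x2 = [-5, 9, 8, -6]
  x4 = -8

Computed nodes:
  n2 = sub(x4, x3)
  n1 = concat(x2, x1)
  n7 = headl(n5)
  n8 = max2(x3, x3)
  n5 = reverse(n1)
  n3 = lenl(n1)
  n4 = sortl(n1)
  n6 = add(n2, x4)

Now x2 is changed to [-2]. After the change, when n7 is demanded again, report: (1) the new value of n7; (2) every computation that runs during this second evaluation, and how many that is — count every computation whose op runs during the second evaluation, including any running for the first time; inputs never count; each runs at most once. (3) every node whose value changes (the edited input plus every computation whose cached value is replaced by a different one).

n7 now evaluates to 6.
Run set: n1, n5, n7 (3 run).
Changed values: x2, n1, n5.

Initial pass — values computed on the first demand:
  n1 = concat([-5, 9, 8, -6], [6]) = [-5, 9, 8, -6, 6]
  n5 = reverse([-5, 9, 8, -6, 6]) = [6, -6, 8, 9, -5]
  n7 = headl([6, -6, 8, 9, -5]) = 6

Second demand — change propagation:
  n1: re-runs because x2 [-5, 9, 8, -6]->[-2]; new result [-2, 6].
  n5: re-runs because n1 [-5, 9, 8, -6, 6]->[-2, 6]; new result [6, -2].
  n7: re-runs because n5 [6, -6, 8, 9, -5]->[6, -2]; new result 6 (unchanged).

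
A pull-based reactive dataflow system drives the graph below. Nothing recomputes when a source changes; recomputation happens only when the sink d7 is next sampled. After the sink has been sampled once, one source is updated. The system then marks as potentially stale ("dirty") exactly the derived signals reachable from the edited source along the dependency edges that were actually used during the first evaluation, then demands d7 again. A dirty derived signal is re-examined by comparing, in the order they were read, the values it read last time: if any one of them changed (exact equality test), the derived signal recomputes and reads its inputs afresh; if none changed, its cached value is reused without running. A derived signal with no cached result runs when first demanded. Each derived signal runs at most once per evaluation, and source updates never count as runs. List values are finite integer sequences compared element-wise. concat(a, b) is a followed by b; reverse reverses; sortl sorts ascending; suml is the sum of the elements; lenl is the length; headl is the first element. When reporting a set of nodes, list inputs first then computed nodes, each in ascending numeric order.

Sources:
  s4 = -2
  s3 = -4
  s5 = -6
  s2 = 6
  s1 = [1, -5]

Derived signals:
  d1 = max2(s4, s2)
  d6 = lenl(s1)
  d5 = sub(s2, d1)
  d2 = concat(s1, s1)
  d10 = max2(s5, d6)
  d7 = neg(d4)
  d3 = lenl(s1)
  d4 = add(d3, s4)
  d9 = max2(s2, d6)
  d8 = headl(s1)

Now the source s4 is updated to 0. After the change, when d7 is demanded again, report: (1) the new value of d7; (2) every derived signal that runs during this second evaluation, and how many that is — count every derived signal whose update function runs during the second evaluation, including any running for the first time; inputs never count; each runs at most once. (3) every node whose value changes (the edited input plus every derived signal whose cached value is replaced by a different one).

New value of d7: -2.
Derived signals that run: d4, d7 — 2 in total.
Values that change: s4, d4, d7.

First evaluation (everything demanded from the output):
  d3 = lenl([1, -5]) = 2
  d4 = add(2, -2) = 0
  d7 = neg(0) = 0

Propagation after the edit:
  d4: runs — s4 -2->0; result 2.
  d7: runs — d4 0->2; result -2.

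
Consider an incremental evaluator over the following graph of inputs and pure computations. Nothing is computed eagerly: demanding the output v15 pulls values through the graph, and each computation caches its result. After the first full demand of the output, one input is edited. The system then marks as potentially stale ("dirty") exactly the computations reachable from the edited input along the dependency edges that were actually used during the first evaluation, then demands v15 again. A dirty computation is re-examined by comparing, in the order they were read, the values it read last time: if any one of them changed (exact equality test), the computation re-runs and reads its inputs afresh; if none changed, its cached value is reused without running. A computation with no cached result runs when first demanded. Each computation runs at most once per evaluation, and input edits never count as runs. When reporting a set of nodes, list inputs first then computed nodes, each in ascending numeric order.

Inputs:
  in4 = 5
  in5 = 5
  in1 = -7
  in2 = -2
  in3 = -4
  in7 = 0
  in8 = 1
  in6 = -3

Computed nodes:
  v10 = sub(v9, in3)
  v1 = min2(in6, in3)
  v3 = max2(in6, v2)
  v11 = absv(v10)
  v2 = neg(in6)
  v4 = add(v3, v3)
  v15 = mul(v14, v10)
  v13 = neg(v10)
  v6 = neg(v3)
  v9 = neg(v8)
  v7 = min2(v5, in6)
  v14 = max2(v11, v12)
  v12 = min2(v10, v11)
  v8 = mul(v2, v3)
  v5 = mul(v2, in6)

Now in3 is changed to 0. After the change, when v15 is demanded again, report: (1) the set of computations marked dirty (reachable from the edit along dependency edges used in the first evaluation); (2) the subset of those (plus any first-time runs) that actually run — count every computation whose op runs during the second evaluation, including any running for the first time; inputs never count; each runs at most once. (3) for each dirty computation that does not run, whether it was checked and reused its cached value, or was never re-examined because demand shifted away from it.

Initial pass — values computed on the first demand:
  v2 = neg(-3) = 3
  v3 = max2(-3, 3) = 3
  v8 = mul(3, 3) = 9
  v9 = neg(9) = -9
  v10 = sub(-9, -4) = -5
  v11 = absv(-5) = 5
  v12 = min2(-5, 5) = -5
  v14 = max2(5, -5) = 5
  v15 = mul(5, -5) = -25

Second demand — change propagation:
  v10: re-runs because in3 -4->0; new result -9.
  v11: re-runs because v10 -5->-9; new result 9.
  v12: re-runs because v10 -5->-9; v11 5->9; new result -9.
  v14: re-runs because v11 5->9; v12 -5->-9; new result 9.
  v15: re-runs because v14 5->9; v10 -5->-9; new result -81.

Dirty set: v10, v11, v12, v14, v15.
Run set: v10, v11, v12, v14, v15 (5 run).
All dirty computations ended up running.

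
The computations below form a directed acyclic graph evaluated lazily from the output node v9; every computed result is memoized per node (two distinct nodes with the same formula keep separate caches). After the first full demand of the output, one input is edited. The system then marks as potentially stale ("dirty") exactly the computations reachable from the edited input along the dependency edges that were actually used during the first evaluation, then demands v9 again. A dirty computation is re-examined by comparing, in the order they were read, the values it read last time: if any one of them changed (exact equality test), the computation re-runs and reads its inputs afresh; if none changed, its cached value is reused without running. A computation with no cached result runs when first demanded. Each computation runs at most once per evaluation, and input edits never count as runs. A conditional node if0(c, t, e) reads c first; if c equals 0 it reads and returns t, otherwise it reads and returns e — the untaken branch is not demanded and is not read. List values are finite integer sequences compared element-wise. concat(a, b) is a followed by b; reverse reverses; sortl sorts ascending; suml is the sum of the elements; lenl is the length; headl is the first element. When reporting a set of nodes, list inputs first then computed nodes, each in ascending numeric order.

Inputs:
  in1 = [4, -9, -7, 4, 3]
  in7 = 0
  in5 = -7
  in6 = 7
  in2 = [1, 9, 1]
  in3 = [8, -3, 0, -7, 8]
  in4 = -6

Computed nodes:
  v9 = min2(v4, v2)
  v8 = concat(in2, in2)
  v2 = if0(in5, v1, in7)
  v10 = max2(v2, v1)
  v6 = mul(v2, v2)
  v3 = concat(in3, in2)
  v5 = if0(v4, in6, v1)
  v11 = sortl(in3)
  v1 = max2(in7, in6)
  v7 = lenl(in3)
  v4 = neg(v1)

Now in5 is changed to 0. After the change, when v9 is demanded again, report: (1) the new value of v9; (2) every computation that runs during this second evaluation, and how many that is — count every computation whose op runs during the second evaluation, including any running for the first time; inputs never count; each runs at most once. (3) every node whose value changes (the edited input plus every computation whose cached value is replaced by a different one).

Demanding v9 again yields -7.
2 computations run: v2, v9.
The nodes whose values change: in5, v2.

First demand of the output computes:
  v1 = max2(0, 7) = 7
  v2 = if0(in5=-7 -> else branch in7) = 0
  v4 = neg(7) = -7
  v9 = min2(-7, 0) = -7

After the edit, cleaning proceeds:
  v2: a read changed (in5 -7->0) — executes, giving 7.
  v9: a read changed (v2 0->7) — executes, giving -7 — identical to its old value.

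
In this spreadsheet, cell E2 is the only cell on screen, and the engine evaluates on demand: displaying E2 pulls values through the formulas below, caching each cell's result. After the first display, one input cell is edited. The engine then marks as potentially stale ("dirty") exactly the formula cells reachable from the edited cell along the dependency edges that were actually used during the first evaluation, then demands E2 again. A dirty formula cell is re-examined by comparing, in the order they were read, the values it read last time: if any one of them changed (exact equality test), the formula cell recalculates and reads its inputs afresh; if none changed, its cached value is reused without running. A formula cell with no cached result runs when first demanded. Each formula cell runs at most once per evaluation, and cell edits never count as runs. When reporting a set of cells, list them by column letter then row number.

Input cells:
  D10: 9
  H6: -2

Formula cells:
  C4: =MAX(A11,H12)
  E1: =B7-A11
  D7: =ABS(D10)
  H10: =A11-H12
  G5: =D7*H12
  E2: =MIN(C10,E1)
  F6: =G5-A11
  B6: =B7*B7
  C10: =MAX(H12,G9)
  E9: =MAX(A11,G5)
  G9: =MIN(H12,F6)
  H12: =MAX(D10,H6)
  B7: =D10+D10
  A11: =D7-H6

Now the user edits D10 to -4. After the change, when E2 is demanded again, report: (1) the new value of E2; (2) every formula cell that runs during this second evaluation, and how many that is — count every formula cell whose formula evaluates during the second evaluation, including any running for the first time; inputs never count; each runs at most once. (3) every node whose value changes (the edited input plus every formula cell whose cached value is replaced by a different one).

E2 now evaluates to -14.
Run set: A11, B7, C10, D7, E1, E2, F6, G5, G9, H12 (10 run).
Changed values: A11, B7, C10, D7, D10, E1, E2, F6, G5, G9, H12.

Initial pass — values computed on the first demand:
  B7 = 9 + 9 = 18
  D7 = ABS(9) = 9
  A11 = 9 - -2 = 11
  E1 = 18 - 11 = 7
  H12 = MAX(9, -2) = 9
  G5 = 9 * 9 = 81
  F6 = 81 - 11 = 70
  G9 = MIN(9, 70) = 9
  C10 = MAX(9, 9) = 9
  E2 = MIN(9, 7) = 7

Second demand — change propagation:
  B7: re-runs because D10 9->-4; D10 9->-4; new result -8.
  D7: re-runs because D10 9->-4; new result 4.
  A11: re-runs because D7 9->4; new result 6.
  E1: re-runs because B7 18->-8; A11 11->6; new result -14.
  H12: re-runs because D10 9->-4; new result -2.
  G5: re-runs because D7 9->4; H12 9->-2; new result -8.
  F6: re-runs because G5 81->-8; A11 11->6; new result -14.
  G9: re-runs because H12 9->-2; F6 70->-14; new result -14.
  C10: re-runs because H12 9->-2; G9 9->-14; new result -2.
  E2: re-runs because C10 9->-2; E1 7->-14; new result -14.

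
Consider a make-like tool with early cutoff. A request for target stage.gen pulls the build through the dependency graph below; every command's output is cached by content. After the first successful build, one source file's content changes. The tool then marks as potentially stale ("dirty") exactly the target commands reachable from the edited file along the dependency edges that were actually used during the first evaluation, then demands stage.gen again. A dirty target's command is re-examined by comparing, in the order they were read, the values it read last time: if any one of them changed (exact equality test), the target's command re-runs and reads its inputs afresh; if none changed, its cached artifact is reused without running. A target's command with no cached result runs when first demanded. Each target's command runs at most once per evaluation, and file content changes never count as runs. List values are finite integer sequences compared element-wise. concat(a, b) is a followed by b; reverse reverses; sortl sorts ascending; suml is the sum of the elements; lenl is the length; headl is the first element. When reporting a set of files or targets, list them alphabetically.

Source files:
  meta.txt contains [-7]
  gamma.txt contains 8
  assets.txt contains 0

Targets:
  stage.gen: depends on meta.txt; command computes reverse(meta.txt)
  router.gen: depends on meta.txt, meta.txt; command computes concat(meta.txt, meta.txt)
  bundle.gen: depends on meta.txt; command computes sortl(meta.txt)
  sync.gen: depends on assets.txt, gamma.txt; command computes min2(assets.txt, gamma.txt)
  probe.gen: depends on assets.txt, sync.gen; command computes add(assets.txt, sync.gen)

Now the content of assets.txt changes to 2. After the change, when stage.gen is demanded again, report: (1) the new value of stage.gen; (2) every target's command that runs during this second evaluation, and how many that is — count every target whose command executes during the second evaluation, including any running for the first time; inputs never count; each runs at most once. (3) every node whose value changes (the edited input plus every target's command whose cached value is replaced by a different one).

Demanding stage.gen again yields [-7].
0 target commands run: none.
The nodes whose values change: assets.txt.
Note the shortcut — assets.txt feeds only undemanded nodes, so no recomputation happens.

First demand of the output computes:
  stage.gen = reverse([-7]) = [-7]

After the edit, cleaning proceeds:
  assets.txt only reaches undemanded nodes; the second demand re-runs nothing.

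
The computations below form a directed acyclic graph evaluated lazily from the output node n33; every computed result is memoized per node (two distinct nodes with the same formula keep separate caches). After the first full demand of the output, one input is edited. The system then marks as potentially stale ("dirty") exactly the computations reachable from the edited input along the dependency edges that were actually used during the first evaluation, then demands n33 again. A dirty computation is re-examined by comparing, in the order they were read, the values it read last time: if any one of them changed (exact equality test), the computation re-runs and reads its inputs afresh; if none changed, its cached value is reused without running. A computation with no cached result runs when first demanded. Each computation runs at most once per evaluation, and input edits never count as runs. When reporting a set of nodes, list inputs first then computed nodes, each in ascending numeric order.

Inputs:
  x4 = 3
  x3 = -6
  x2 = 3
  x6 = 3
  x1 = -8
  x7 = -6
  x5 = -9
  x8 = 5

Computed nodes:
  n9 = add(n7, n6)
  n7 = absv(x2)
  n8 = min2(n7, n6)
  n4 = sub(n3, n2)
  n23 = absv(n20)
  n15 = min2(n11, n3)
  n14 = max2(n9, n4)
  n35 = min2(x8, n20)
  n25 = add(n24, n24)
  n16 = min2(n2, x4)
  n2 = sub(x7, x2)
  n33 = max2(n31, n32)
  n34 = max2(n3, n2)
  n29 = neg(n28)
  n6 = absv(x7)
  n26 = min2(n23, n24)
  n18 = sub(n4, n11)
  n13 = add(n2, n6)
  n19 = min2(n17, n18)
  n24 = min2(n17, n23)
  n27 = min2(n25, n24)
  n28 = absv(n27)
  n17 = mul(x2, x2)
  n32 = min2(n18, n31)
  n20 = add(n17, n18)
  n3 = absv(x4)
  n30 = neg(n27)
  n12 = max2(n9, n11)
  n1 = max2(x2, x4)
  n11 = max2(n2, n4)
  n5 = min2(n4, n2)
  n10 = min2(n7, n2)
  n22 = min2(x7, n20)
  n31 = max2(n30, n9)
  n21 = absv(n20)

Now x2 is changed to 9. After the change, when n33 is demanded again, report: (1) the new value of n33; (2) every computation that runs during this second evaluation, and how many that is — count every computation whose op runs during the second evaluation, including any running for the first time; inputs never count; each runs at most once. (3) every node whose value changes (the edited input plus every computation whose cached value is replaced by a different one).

First demand of the output computes:
  n2 = sub(-6, 3) = -9
  n3 = absv(3) = 3
  n4 = sub(3, -9) = 12
  n6 = absv(-6) = 6
  n7 = absv(3) = 3
  n9 = add(3, 6) = 9
  n11 = max2(-9, 12) = 12
  n17 = mul(3, 3) = 9
  n18 = sub(12, 12) = 0
  n20 = add(9, 0) = 9
  n23 = absv(9) = 9
  n24 = min2(9, 9) = 9
  n25 = add(9, 9) = 18
  n27 = min2(18, 9) = 9
  n30 = neg(9) = -9
  n31 = max2(-9, 9) = 9
  n32 = min2(0, 9) = 0
  n33 = max2(9, 0) = 9

After the edit, cleaning proceeds:
  n2: a read changed (x2 3->9) — executes, giving -15.
  n4: a read changed (n2 -9->-15) — executes, giving 18.
  n7: a read changed (x2 3->9) — executes, giving 9.
  n9: a read changed (n7 3->9) — executes, giving 15.
  n11: a read changed (n2 -9->-15; n4 12->18) — executes, giving 18.
  n17: a read changed (x2 3->9; x2 3->9) — executes, giving 81.
  n18: a read changed (n4 12->18; n11 12->18) — executes, giving 0 — identical to its old value.
  n20: a read changed (n17 9->81) — executes, giving 81.
  n23: a read changed (n20 9->81) — executes, giving 81.
  n24: a read changed (n17 9->81; n23 9->81) — executes, giving 81.
  n25: a read changed (n24 9->81; n24 9->81) — executes, giving 162.
  n27: a read changed (n25 18->162; n24 9->81) — executes, giving 81.
  n30: a read changed (n27 9->81) — executes, giving -81.
  n31: a read changed (n30 -9->-81; n9 9->15) — executes, giving 15.
  n32: a read changed (n31 9->15) — executes, giving 0 — identical to its old value.
  n33: a read changed (n31 9->15) — executes, giving 15.

Demanding n33 again yields 15.
16 computations run: n2, n4, n7, n9, n11, n17, n18, n20, n23, n24, n25, n27, n30, n31, n32, n33.
The nodes whose values change: x2, n2, n4, n7, n9, n11, n17, n20, n23, n24, n25, n27, n30, n31, n33.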